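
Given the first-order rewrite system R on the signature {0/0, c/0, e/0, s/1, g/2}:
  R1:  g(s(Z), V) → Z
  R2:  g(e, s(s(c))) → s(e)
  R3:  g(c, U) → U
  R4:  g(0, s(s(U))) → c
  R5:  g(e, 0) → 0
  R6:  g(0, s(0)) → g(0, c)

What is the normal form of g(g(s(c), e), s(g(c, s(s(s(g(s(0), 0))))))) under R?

s(s(s(s(0))))

1. g(g(s(c), e), s(g(c, s(s(s(g(s(0), 0)))))))  →  g(c, s(g(c, s(s(s(g(s(0), 0)))))))   [R1 at 1]
2. g(c, s(g(c, s(s(s(g(s(0), 0)))))))  →  s(g(c, s(s(s(g(s(0), 0))))))   [R3 at ε]
3. s(g(c, s(s(s(g(s(0), 0))))))  →  s(s(s(s(g(s(0), 0)))))   [R3 at 1]
4. s(s(s(s(g(s(0), 0)))))  →  s(s(s(s(0))))   [R1 at 1.1.1.1]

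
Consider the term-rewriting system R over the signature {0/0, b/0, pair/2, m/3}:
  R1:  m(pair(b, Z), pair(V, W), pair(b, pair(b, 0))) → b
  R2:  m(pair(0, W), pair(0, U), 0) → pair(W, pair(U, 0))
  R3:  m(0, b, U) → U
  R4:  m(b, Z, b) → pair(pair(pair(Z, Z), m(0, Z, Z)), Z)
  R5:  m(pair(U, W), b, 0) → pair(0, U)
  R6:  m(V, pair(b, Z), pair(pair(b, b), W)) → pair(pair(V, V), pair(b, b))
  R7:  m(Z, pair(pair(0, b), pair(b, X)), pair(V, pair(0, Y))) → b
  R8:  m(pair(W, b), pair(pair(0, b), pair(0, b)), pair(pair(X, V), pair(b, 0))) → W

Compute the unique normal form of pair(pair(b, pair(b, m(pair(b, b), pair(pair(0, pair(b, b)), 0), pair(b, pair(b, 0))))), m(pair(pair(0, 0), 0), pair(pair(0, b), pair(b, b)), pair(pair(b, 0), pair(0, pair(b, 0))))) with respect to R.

1. pair(pair(b, pair(b, m(pair(b, b), pair(pair(0, pair(b, b)), 0), pair(b, pair(b, 0))))), m(pair(pair(0, 0), 0), pair(pair(0, b), pair(b, b)), pair(pair(b, 0), pair(0, pair(b, 0)))))  →  pair(pair(b, pair(b, b)), m(pair(pair(0, 0), 0), pair(pair(0, b), pair(b, b)), pair(pair(b, 0), pair(0, pair(b, 0)))))   [R1 at 1.2.2]
2. pair(pair(b, pair(b, b)), m(pair(pair(0, 0), 0), pair(pair(0, b), pair(b, b)), pair(pair(b, 0), pair(0, pair(b, 0)))))  →  pair(pair(b, pair(b, b)), b)   [R7 at 2]

pair(pair(b, pair(b, b)), b)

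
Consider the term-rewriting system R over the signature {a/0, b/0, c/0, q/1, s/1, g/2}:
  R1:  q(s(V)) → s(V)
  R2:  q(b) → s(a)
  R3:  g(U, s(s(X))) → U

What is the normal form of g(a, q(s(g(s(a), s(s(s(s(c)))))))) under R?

1. g(a, q(s(g(s(a), s(s(s(s(c))))))))  →  g(a, s(g(s(a), s(s(s(s(c)))))))   [R1 at 2]
2. g(a, s(g(s(a), s(s(s(s(c)))))))  →  g(a, s(s(a)))   [R3 at 2.1]
3. g(a, s(s(a)))  →  a   [R3 at ε]

a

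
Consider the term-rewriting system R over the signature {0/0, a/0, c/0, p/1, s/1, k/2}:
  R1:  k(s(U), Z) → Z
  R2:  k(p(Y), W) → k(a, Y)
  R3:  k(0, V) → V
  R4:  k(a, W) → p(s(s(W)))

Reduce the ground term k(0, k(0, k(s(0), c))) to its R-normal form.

c

1. k(0, k(0, k(s(0), c)))  →  k(0, k(s(0), c))   [R3 at ε]
2. k(0, k(s(0), c))  →  k(s(0), c)   [R3 at ε]
3. k(s(0), c)  →  c   [R1 at ε]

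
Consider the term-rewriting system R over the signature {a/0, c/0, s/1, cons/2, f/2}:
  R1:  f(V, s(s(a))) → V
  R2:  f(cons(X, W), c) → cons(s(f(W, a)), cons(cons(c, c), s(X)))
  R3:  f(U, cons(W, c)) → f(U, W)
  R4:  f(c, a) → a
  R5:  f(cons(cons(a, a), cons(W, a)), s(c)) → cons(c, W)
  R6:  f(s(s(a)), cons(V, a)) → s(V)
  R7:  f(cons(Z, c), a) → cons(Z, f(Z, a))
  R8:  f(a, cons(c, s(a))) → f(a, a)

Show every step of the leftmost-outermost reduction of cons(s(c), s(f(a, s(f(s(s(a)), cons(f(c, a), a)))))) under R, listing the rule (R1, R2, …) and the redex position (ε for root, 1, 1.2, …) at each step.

1. cons(s(c), s(f(a, s(f(s(s(a)), cons(f(c, a), a))))))  →  cons(s(c), s(f(a, s(s(f(c, a))))))   [R6 at 2.1.2.1]
2. cons(s(c), s(f(a, s(s(f(c, a))))))  →  cons(s(c), s(f(a, s(s(a)))))   [R4 at 2.1.2.1.1]
3. cons(s(c), s(f(a, s(s(a)))))  →  cons(s(c), s(a))   [R1 at 2.1]

cons(s(c), s(a))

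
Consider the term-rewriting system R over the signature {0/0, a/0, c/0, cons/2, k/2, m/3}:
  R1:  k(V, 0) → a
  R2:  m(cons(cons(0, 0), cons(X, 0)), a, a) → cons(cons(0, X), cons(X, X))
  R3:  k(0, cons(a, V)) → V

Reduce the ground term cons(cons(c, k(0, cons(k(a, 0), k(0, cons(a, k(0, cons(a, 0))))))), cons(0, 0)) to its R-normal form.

1. cons(cons(c, k(0, cons(k(a, 0), k(0, cons(a, k(0, cons(a, 0))))))), cons(0, 0))  →  cons(cons(c, k(0, cons(a, k(0, cons(a, k(0, cons(a, 0))))))), cons(0, 0))   [R1 at 1.2.2.1]
2. cons(cons(c, k(0, cons(a, k(0, cons(a, k(0, cons(a, 0))))))), cons(0, 0))  →  cons(cons(c, k(0, cons(a, k(0, cons(a, 0))))), cons(0, 0))   [R3 at 1.2]
3. cons(cons(c, k(0, cons(a, k(0, cons(a, 0))))), cons(0, 0))  →  cons(cons(c, k(0, cons(a, 0))), cons(0, 0))   [R3 at 1.2]
4. cons(cons(c, k(0, cons(a, 0))), cons(0, 0))  →  cons(cons(c, 0), cons(0, 0))   [R3 at 1.2]

cons(cons(c, 0), cons(0, 0))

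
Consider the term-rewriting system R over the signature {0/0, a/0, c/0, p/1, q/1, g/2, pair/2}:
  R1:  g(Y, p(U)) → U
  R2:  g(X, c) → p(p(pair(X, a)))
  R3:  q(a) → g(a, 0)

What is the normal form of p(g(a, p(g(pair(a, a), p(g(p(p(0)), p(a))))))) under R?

p(a)

1. p(g(a, p(g(pair(a, a), p(g(p(p(0)), p(a)))))))  →  p(g(pair(a, a), p(g(p(p(0)), p(a)))))   [R1 at 1]
2. p(g(pair(a, a), p(g(p(p(0)), p(a)))))  →  p(g(p(p(0)), p(a)))   [R1 at 1]
3. p(g(p(p(0)), p(a)))  →  p(a)   [R1 at 1]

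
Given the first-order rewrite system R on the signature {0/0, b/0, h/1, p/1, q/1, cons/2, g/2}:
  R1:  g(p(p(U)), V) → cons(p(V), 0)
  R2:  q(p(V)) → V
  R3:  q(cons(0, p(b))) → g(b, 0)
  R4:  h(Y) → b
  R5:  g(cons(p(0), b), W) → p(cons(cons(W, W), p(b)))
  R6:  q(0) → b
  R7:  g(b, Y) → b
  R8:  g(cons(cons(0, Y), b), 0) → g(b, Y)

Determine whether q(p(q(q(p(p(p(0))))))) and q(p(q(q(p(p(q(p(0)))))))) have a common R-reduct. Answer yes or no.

no — NF(t₁) = p(0), NF(t₂) = 0

Reduce t₁ = q(p(q(q(p(p(p(0))))))):
1. q(p(q(q(p(p(p(0)))))))  →  q(q(p(p(p(0)))))   [R2 at ε]
2. q(q(p(p(p(0)))))  →  q(p(p(0)))   [R2 at 1]
3. q(p(p(0)))  →  p(0)   [R2 at ε]

Reduce t₂ = q(p(q(q(p(p(q(p(0)))))))):
1. q(p(q(q(p(p(q(p(0))))))))  →  q(q(p(p(q(p(0))))))   [R2 at ε]
2. q(q(p(p(q(p(0))))))  →  q(p(q(p(0))))   [R2 at 1]
3. q(p(q(p(0))))  →  q(p(0))   [R2 at ε]
4. q(p(0))  →  0   [R2 at ε]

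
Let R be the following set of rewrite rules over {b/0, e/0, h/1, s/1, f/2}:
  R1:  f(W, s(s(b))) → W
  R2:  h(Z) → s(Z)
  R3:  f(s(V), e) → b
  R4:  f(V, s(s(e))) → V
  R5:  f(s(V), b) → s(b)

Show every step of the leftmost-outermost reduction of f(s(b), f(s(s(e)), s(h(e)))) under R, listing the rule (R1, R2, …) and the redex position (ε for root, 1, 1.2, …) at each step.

1. f(s(b), f(s(s(e)), s(h(e))))  →  f(s(b), f(s(s(e)), s(s(e))))   [R2 at 2.2.1]
2. f(s(b), f(s(s(e)), s(s(e))))  →  f(s(b), s(s(e)))   [R4 at 2]
3. f(s(b), s(s(e)))  →  s(b)   [R4 at ε]

s(b)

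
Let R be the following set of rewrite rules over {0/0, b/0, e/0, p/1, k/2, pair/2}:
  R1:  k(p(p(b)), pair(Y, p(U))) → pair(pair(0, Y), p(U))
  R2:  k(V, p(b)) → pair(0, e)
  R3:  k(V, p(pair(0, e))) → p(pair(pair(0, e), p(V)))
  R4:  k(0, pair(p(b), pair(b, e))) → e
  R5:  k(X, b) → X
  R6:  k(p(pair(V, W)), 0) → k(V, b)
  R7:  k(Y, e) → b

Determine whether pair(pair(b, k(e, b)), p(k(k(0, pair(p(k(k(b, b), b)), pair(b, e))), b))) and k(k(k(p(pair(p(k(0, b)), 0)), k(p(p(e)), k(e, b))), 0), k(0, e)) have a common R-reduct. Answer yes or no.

no — NF(t₁) = pair(pair(b, e), p(e)), NF(t₂) = p(0)

Reduce t₁ = pair(pair(b, k(e, b)), p(k(k(0, pair(p(k(k(b, b), b)), pair(b, e))), b))):
1. pair(pair(b, k(e, b)), p(k(k(0, pair(p(k(k(b, b), b)), pair(b, e))), b)))  →  pair(pair(b, e), p(k(k(0, pair(p(k(k(b, b), b)), pair(b, e))), b)))   [R5 at 1.2]
2. pair(pair(b, e), p(k(k(0, pair(p(k(k(b, b), b)), pair(b, e))), b)))  →  pair(pair(b, e), p(k(0, pair(p(k(k(b, b), b)), pair(b, e)))))   [R5 at 2.1]
3. pair(pair(b, e), p(k(0, pair(p(k(k(b, b), b)), pair(b, e)))))  →  pair(pair(b, e), p(k(0, pair(p(k(b, b)), pair(b, e)))))   [R5 at 2.1.2.1.1]
4. pair(pair(b, e), p(k(0, pair(p(k(b, b)), pair(b, e)))))  →  pair(pair(b, e), p(k(0, pair(p(b), pair(b, e)))))   [R5 at 2.1.2.1.1]
5. pair(pair(b, e), p(k(0, pair(p(b), pair(b, e)))))  →  pair(pair(b, e), p(e))   [R4 at 2.1]

Reduce t₂ = k(k(k(p(pair(p(k(0, b)), 0)), k(p(p(e)), k(e, b))), 0), k(0, e)):
1. k(k(k(p(pair(p(k(0, b)), 0)), k(p(p(e)), k(e, b))), 0), k(0, e))  →  k(k(k(p(pair(p(0), 0)), k(p(p(e)), k(e, b))), 0), k(0, e))   [R5 at 1.1.1.1.1.1]
2. k(k(k(p(pair(p(0), 0)), k(p(p(e)), k(e, b))), 0), k(0, e))  →  k(k(k(p(pair(p(0), 0)), k(p(p(e)), e)), 0), k(0, e))   [R5 at 1.1.2.2]
3. k(k(k(p(pair(p(0), 0)), k(p(p(e)), e)), 0), k(0, e))  →  k(k(k(p(pair(p(0), 0)), b), 0), k(0, e))   [R7 at 1.1.2]
4. k(k(k(p(pair(p(0), 0)), b), 0), k(0, e))  →  k(k(p(pair(p(0), 0)), 0), k(0, e))   [R5 at 1.1]
5. k(k(p(pair(p(0), 0)), 0), k(0, e))  →  k(k(p(0), b), k(0, e))   [R6 at 1]
6. k(k(p(0), b), k(0, e))  →  k(p(0), k(0, e))   [R5 at 1]
7. k(p(0), k(0, e))  →  k(p(0), b)   [R7 at 2]
8. k(p(0), b)  →  p(0)   [R5 at ε]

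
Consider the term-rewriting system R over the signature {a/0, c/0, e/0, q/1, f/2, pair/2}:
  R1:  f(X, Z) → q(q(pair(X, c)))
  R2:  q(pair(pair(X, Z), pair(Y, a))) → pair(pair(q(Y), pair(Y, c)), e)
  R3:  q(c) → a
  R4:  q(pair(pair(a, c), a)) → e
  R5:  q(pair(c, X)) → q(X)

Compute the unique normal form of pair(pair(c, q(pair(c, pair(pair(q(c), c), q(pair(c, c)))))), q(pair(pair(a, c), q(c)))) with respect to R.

pair(pair(c, e), e)

1. pair(pair(c, q(pair(c, pair(pair(q(c), c), q(pair(c, c)))))), q(pair(pair(a, c), q(c))))  →  pair(pair(c, q(pair(pair(q(c), c), q(pair(c, c))))), q(pair(pair(a, c), q(c))))   [R5 at 1.2]
2. pair(pair(c, q(pair(pair(q(c), c), q(pair(c, c))))), q(pair(pair(a, c), q(c))))  →  pair(pair(c, q(pair(pair(a, c), q(pair(c, c))))), q(pair(pair(a, c), q(c))))   [R3 at 1.2.1.1.1]
3. pair(pair(c, q(pair(pair(a, c), q(pair(c, c))))), q(pair(pair(a, c), q(c))))  →  pair(pair(c, q(pair(pair(a, c), q(c)))), q(pair(pair(a, c), q(c))))   [R5 at 1.2.1.2]
4. pair(pair(c, q(pair(pair(a, c), q(c)))), q(pair(pair(a, c), q(c))))  →  pair(pair(c, q(pair(pair(a, c), a))), q(pair(pair(a, c), q(c))))   [R3 at 1.2.1.2]
5. pair(pair(c, q(pair(pair(a, c), a))), q(pair(pair(a, c), q(c))))  →  pair(pair(c, e), q(pair(pair(a, c), q(c))))   [R4 at 1.2]
6. pair(pair(c, e), q(pair(pair(a, c), q(c))))  →  pair(pair(c, e), q(pair(pair(a, c), a)))   [R3 at 2.1.2]
7. pair(pair(c, e), q(pair(pair(a, c), a)))  →  pair(pair(c, e), e)   [R4 at 2]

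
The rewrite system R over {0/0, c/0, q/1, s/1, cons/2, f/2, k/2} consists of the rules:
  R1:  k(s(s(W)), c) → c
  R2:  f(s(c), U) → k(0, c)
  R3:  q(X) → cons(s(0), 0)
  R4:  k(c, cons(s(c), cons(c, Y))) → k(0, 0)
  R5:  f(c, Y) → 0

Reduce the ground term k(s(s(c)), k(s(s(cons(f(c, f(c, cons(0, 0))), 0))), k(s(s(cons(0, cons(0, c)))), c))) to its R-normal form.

1. k(s(s(c)), k(s(s(cons(f(c, f(c, cons(0, 0))), 0))), k(s(s(cons(0, cons(0, c)))), c)))  →  k(s(s(c)), k(s(s(cons(0, 0))), k(s(s(cons(0, cons(0, c)))), c)))   [R5 at 2.1.1.1.1]
2. k(s(s(c)), k(s(s(cons(0, 0))), k(s(s(cons(0, cons(0, c)))), c)))  →  k(s(s(c)), k(s(s(cons(0, 0))), c))   [R1 at 2.2]
3. k(s(s(c)), k(s(s(cons(0, 0))), c))  →  k(s(s(c)), c)   [R1 at 2]
4. k(s(s(c)), c)  →  c   [R1 at ε]

c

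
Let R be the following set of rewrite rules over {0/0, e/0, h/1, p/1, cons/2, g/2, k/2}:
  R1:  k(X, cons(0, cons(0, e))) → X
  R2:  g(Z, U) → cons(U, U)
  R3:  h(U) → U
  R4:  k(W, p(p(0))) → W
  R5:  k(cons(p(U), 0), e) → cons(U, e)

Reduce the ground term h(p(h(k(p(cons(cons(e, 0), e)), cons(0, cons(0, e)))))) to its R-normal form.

1. h(p(h(k(p(cons(cons(e, 0), e)), cons(0, cons(0, e))))))  →  p(h(k(p(cons(cons(e, 0), e)), cons(0, cons(0, e)))))   [R3 at ε]
2. p(h(k(p(cons(cons(e, 0), e)), cons(0, cons(0, e)))))  →  p(k(p(cons(cons(e, 0), e)), cons(0, cons(0, e))))   [R3 at 1]
3. p(k(p(cons(cons(e, 0), e)), cons(0, cons(0, e))))  →  p(p(cons(cons(e, 0), e)))   [R1 at 1]

p(p(cons(cons(e, 0), e)))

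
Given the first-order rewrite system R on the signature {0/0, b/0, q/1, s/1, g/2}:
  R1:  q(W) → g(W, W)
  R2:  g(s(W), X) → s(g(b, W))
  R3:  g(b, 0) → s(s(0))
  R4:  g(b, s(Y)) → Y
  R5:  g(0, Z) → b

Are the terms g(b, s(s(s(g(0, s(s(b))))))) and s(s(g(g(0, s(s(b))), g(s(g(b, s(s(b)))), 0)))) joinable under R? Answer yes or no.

Reduce t₁ = g(b, s(s(s(g(0, s(s(b))))))):
1. g(b, s(s(s(g(0, s(s(b)))))))  →  s(s(g(0, s(s(b)))))   [R4 at ε]
2. s(s(g(0, s(s(b)))))  →  s(s(b))   [R5 at 1.1]

Reduce t₂ = s(s(g(g(0, s(s(b))), g(s(g(b, s(s(b)))), 0)))):
1. s(s(g(g(0, s(s(b))), g(s(g(b, s(s(b)))), 0))))  →  s(s(g(b, g(s(g(b, s(s(b)))), 0))))   [R5 at 1.1.1]
2. s(s(g(b, g(s(g(b, s(s(b)))), 0))))  →  s(s(g(b, s(g(b, g(b, s(s(b))))))))   [R2 at 1.1.2]
3. s(s(g(b, s(g(b, g(b, s(s(b))))))))  →  s(s(g(b, g(b, s(s(b))))))   [R4 at 1.1]
4. s(s(g(b, g(b, s(s(b))))))  →  s(s(g(b, s(b))))   [R4 at 1.1.2]
5. s(s(g(b, s(b))))  →  s(s(b))   [R4 at 1.1]

yes — NF(t₁) = s(s(b)), NF(t₂) = s(s(b))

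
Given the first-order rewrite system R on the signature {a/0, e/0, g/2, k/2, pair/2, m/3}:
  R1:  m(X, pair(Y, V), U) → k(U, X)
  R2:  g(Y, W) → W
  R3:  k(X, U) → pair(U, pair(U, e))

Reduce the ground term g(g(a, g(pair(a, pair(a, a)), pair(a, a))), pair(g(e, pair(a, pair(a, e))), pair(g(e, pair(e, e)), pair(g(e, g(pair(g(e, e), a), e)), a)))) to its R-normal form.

pair(pair(a, pair(a, e)), pair(pair(e, e), pair(e, a)))

1. g(g(a, g(pair(a, pair(a, a)), pair(a, a))), pair(g(e, pair(a, pair(a, e))), pair(g(e, pair(e, e)), pair(g(e, g(pair(g(e, e), a), e)), a))))  →  pair(g(e, pair(a, pair(a, e))), pair(g(e, pair(e, e)), pair(g(e, g(pair(g(e, e), a), e)), a)))   [R2 at ε]
2. pair(g(e, pair(a, pair(a, e))), pair(g(e, pair(e, e)), pair(g(e, g(pair(g(e, e), a), e)), a)))  →  pair(pair(a, pair(a, e)), pair(g(e, pair(e, e)), pair(g(e, g(pair(g(e, e), a), e)), a)))   [R2 at 1]
3. pair(pair(a, pair(a, e)), pair(g(e, pair(e, e)), pair(g(e, g(pair(g(e, e), a), e)), a)))  →  pair(pair(a, pair(a, e)), pair(pair(e, e), pair(g(e, g(pair(g(e, e), a), e)), a)))   [R2 at 2.1]
4. pair(pair(a, pair(a, e)), pair(pair(e, e), pair(g(e, g(pair(g(e, e), a), e)), a)))  →  pair(pair(a, pair(a, e)), pair(pair(e, e), pair(g(pair(g(e, e), a), e), a)))   [R2 at 2.2.1]
5. pair(pair(a, pair(a, e)), pair(pair(e, e), pair(g(pair(g(e, e), a), e), a)))  →  pair(pair(a, pair(a, e)), pair(pair(e, e), pair(e, a)))   [R2 at 2.2.1]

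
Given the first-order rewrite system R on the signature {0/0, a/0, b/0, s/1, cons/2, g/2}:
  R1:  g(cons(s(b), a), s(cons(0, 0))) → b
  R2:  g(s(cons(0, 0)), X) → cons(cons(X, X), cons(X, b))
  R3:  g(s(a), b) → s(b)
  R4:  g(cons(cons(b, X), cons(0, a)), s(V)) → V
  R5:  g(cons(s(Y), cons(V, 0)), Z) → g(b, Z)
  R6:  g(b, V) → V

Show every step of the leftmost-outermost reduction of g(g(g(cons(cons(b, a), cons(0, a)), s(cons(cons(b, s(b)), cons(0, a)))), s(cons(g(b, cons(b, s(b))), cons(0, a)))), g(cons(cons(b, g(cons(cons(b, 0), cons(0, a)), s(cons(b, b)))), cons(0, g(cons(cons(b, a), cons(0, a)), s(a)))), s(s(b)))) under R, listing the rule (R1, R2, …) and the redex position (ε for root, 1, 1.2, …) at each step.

b

1. g(g(g(cons(cons(b, a), cons(0, a)), s(cons(cons(b, s(b)), cons(0, a)))), s(cons(g(b, cons(b, s(b))), cons(0, a)))), g(cons(cons(b, g(cons(cons(b, 0), cons(0, a)), s(cons(b, b)))), cons(0, g(cons(cons(b, a), cons(0, a)), s(a)))), s(s(b))))  →  g(g(cons(cons(b, s(b)), cons(0, a)), s(cons(g(b, cons(b, s(b))), cons(0, a)))), g(cons(cons(b, g(cons(cons(b, 0), cons(0, a)), s(cons(b, b)))), cons(0, g(cons(cons(b, a), cons(0, a)), s(a)))), s(s(b))))   [R4 at 1.1]
2. g(g(cons(cons(b, s(b)), cons(0, a)), s(cons(g(b, cons(b, s(b))), cons(0, a)))), g(cons(cons(b, g(cons(cons(b, 0), cons(0, a)), s(cons(b, b)))), cons(0, g(cons(cons(b, a), cons(0, a)), s(a)))), s(s(b))))  →  g(cons(g(b, cons(b, s(b))), cons(0, a)), g(cons(cons(b, g(cons(cons(b, 0), cons(0, a)), s(cons(b, b)))), cons(0, g(cons(cons(b, a), cons(0, a)), s(a)))), s(s(b))))   [R4 at 1]
3. g(cons(g(b, cons(b, s(b))), cons(0, a)), g(cons(cons(b, g(cons(cons(b, 0), cons(0, a)), s(cons(b, b)))), cons(0, g(cons(cons(b, a), cons(0, a)), s(a)))), s(s(b))))  →  g(cons(cons(b, s(b)), cons(0, a)), g(cons(cons(b, g(cons(cons(b, 0), cons(0, a)), s(cons(b, b)))), cons(0, g(cons(cons(b, a), cons(0, a)), s(a)))), s(s(b))))   [R6 at 1.1]
4. g(cons(cons(b, s(b)), cons(0, a)), g(cons(cons(b, g(cons(cons(b, 0), cons(0, a)), s(cons(b, b)))), cons(0, g(cons(cons(b, a), cons(0, a)), s(a)))), s(s(b))))  →  g(cons(cons(b, s(b)), cons(0, a)), g(cons(cons(b, cons(b, b)), cons(0, g(cons(cons(b, a), cons(0, a)), s(a)))), s(s(b))))   [R4 at 2.1.1.2]
5. g(cons(cons(b, s(b)), cons(0, a)), g(cons(cons(b, cons(b, b)), cons(0, g(cons(cons(b, a), cons(0, a)), s(a)))), s(s(b))))  →  g(cons(cons(b, s(b)), cons(0, a)), g(cons(cons(b, cons(b, b)), cons(0, a)), s(s(b))))   [R4 at 2.1.2.2]
6. g(cons(cons(b, s(b)), cons(0, a)), g(cons(cons(b, cons(b, b)), cons(0, a)), s(s(b))))  →  g(cons(cons(b, s(b)), cons(0, a)), s(b))   [R4 at 2]
7. g(cons(cons(b, s(b)), cons(0, a)), s(b))  →  b   [R4 at ε]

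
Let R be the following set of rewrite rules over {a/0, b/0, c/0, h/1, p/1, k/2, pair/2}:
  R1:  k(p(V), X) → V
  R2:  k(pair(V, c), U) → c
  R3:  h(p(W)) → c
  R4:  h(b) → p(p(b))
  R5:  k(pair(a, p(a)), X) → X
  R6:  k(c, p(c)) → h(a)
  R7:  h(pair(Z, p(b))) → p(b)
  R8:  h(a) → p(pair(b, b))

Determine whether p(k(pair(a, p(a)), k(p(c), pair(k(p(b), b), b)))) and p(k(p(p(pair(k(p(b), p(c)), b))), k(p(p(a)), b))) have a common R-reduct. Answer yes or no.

no — NF(t₁) = p(c), NF(t₂) = p(p(pair(b, b)))

Reduce t₁ = p(k(pair(a, p(a)), k(p(c), pair(k(p(b), b), b)))):
1. p(k(pair(a, p(a)), k(p(c), pair(k(p(b), b), b))))  →  p(k(p(c), pair(k(p(b), b), b)))   [R5 at 1]
2. p(k(p(c), pair(k(p(b), b), b)))  →  p(c)   [R1 at 1]

Reduce t₂ = p(k(p(p(pair(k(p(b), p(c)), b))), k(p(p(a)), b))):
1. p(k(p(p(pair(k(p(b), p(c)), b))), k(p(p(a)), b)))  →  p(p(pair(k(p(b), p(c)), b)))   [R1 at 1]
2. p(p(pair(k(p(b), p(c)), b)))  →  p(p(pair(b, b)))   [R1 at 1.1.1]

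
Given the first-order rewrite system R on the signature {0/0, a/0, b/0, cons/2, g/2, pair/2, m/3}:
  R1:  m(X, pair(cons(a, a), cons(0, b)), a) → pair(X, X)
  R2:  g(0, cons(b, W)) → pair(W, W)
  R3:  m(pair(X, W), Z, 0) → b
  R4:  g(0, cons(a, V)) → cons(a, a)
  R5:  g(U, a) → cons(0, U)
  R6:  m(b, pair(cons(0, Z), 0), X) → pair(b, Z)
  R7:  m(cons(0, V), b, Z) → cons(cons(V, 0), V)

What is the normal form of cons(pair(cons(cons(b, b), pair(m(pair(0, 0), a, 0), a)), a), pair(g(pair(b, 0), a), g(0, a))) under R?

cons(pair(cons(cons(b, b), pair(b, a)), a), pair(cons(0, pair(b, 0)), cons(0, 0)))

1. cons(pair(cons(cons(b, b), pair(m(pair(0, 0), a, 0), a)), a), pair(g(pair(b, 0), a), g(0, a)))  →  cons(pair(cons(cons(b, b), pair(b, a)), a), pair(g(pair(b, 0), a), g(0, a)))   [R3 at 1.1.2.1]
2. cons(pair(cons(cons(b, b), pair(b, a)), a), pair(g(pair(b, 0), a), g(0, a)))  →  cons(pair(cons(cons(b, b), pair(b, a)), a), pair(cons(0, pair(b, 0)), g(0, a)))   [R5 at 2.1]
3. cons(pair(cons(cons(b, b), pair(b, a)), a), pair(cons(0, pair(b, 0)), g(0, a)))  →  cons(pair(cons(cons(b, b), pair(b, a)), a), pair(cons(0, pair(b, 0)), cons(0, 0)))   [R5 at 2.2]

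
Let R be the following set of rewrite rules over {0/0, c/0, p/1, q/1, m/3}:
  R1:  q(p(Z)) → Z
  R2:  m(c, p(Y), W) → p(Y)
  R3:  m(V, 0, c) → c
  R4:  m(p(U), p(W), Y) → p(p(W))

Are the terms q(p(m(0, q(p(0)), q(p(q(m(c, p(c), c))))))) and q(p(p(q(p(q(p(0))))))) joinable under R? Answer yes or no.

no — NF(t₁) = c, NF(t₂) = p(0)

Reduce t₁ = q(p(m(0, q(p(0)), q(p(q(m(c, p(c), c))))))):
1. q(p(m(0, q(p(0)), q(p(q(m(c, p(c), c)))))))  →  m(0, q(p(0)), q(p(q(m(c, p(c), c)))))   [R1 at ε]
2. m(0, q(p(0)), q(p(q(m(c, p(c), c)))))  →  m(0, 0, q(p(q(m(c, p(c), c)))))   [R1 at 2]
3. m(0, 0, q(p(q(m(c, p(c), c)))))  →  m(0, 0, q(m(c, p(c), c)))   [R1 at 3]
4. m(0, 0, q(m(c, p(c), c)))  →  m(0, 0, q(p(c)))   [R2 at 3.1]
5. m(0, 0, q(p(c)))  →  m(0, 0, c)   [R1 at 3]
6. m(0, 0, c)  →  c   [R3 at ε]

Reduce t₂ = q(p(p(q(p(q(p(0))))))):
1. q(p(p(q(p(q(p(0)))))))  →  p(q(p(q(p(0)))))   [R1 at ε]
2. p(q(p(q(p(0)))))  →  p(q(p(0)))   [R1 at 1]
3. p(q(p(0)))  →  p(0)   [R1 at 1]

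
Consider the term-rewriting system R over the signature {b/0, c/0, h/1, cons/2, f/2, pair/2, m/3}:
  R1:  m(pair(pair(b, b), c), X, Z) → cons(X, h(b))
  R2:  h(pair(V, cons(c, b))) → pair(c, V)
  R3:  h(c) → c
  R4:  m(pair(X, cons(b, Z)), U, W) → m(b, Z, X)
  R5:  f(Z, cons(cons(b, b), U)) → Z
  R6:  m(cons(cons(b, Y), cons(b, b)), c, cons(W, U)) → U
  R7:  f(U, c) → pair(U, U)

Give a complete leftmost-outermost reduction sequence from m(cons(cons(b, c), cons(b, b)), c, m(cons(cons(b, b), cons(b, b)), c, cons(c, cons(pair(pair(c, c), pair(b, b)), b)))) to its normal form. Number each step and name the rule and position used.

1. m(cons(cons(b, c), cons(b, b)), c, m(cons(cons(b, b), cons(b, b)), c, cons(c, cons(pair(pair(c, c), pair(b, b)), b))))  →  m(cons(cons(b, c), cons(b, b)), c, cons(pair(pair(c, c), pair(b, b)), b))   [R6 at 3]
2. m(cons(cons(b, c), cons(b, b)), c, cons(pair(pair(c, c), pair(b, b)), b))  →  b   [R6 at ε]

b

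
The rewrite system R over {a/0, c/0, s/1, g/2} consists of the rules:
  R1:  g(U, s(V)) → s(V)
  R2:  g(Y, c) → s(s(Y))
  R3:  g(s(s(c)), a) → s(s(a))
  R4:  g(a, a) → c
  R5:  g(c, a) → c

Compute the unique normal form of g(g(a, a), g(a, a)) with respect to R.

1. g(g(a, a), g(a, a))  →  g(c, g(a, a))   [R4 at 1]
2. g(c, g(a, a))  →  g(c, c)   [R4 at 2]
3. g(c, c)  →  s(s(c))   [R2 at ε]

s(s(c))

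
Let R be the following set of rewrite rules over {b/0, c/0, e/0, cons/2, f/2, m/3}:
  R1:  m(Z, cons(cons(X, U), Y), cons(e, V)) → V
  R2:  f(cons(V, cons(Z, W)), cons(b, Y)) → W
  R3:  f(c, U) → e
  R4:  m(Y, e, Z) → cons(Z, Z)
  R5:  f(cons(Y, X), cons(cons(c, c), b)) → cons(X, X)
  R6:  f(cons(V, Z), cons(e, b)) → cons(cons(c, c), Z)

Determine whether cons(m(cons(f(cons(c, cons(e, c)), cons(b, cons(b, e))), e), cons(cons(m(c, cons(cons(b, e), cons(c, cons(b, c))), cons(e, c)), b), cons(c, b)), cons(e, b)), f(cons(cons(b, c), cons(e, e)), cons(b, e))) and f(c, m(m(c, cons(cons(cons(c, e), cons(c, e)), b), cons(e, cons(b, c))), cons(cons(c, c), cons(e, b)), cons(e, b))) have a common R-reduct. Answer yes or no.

Reduce t₁ = cons(m(cons(f(cons(c, cons(e, c)), cons(b, cons(b, e))), e), cons(cons(m(c, cons(cons(b, e), cons(c, cons(b, c))), cons(e, c)), b), cons(c, b)), cons(e, b)), f(cons(cons(b, c), cons(e, e)), cons(b, e))):
1. cons(m(cons(f(cons(c, cons(e, c)), cons(b, cons(b, e))), e), cons(cons(m(c, cons(cons(b, e), cons(c, cons(b, c))), cons(e, c)), b), cons(c, b)), cons(e, b)), f(cons(cons(b, c), cons(e, e)), cons(b, e)))  →  cons(b, f(cons(cons(b, c), cons(e, e)), cons(b, e)))   [R1 at 1]
2. cons(b, f(cons(cons(b, c), cons(e, e)), cons(b, e)))  →  cons(b, e)   [R2 at 2]

Reduce t₂ = f(c, m(m(c, cons(cons(cons(c, e), cons(c, e)), b), cons(e, cons(b, c))), cons(cons(c, c), cons(e, b)), cons(e, b))):
1. f(c, m(m(c, cons(cons(cons(c, e), cons(c, e)), b), cons(e, cons(b, c))), cons(cons(c, c), cons(e, b)), cons(e, b)))  →  e   [R3 at ε]

no — NF(t₁) = cons(b, e), NF(t₂) = e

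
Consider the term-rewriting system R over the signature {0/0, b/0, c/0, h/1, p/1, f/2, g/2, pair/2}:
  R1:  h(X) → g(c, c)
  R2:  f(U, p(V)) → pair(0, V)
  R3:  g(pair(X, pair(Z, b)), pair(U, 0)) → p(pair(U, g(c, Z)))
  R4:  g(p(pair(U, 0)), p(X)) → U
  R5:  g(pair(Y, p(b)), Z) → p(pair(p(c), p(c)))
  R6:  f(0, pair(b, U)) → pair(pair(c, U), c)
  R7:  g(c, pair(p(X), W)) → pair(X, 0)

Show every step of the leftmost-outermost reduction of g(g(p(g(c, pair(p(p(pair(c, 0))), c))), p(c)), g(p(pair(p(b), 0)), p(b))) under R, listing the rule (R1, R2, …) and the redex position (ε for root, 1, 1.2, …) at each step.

1. g(g(p(g(c, pair(p(p(pair(c, 0))), c))), p(c)), g(p(pair(p(b), 0)), p(b)))  →  g(g(p(pair(p(pair(c, 0)), 0)), p(c)), g(p(pair(p(b), 0)), p(b)))   [R7 at 1.1.1]
2. g(g(p(pair(p(pair(c, 0)), 0)), p(c)), g(p(pair(p(b), 0)), p(b)))  →  g(p(pair(c, 0)), g(p(pair(p(b), 0)), p(b)))   [R4 at 1]
3. g(p(pair(c, 0)), g(p(pair(p(b), 0)), p(b)))  →  g(p(pair(c, 0)), p(b))   [R4 at 2]
4. g(p(pair(c, 0)), p(b))  →  c   [R4 at ε]

c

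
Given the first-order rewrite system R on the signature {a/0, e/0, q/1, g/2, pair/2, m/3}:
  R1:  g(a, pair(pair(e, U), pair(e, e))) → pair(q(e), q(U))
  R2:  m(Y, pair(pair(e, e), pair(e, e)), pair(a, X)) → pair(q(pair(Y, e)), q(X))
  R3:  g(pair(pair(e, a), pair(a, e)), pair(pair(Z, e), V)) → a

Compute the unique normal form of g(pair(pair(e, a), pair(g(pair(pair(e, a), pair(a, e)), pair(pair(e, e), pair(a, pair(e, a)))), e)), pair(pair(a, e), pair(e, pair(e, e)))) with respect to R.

1. g(pair(pair(e, a), pair(g(pair(pair(e, a), pair(a, e)), pair(pair(e, e), pair(a, pair(e, a)))), e)), pair(pair(a, e), pair(e, pair(e, e))))  →  g(pair(pair(e, a), pair(a, e)), pair(pair(a, e), pair(e, pair(e, e))))   [R3 at 1.2.1]
2. g(pair(pair(e, a), pair(a, e)), pair(pair(a, e), pair(e, pair(e, e))))  →  a   [R3 at ε]

a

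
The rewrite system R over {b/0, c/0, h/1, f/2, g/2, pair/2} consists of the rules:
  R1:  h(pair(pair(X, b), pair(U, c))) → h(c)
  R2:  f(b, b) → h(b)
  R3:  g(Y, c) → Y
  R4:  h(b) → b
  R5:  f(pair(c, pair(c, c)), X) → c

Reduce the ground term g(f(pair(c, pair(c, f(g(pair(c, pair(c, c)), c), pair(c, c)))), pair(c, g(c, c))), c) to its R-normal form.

c

1. g(f(pair(c, pair(c, f(g(pair(c, pair(c, c)), c), pair(c, c)))), pair(c, g(c, c))), c)  →  f(pair(c, pair(c, f(g(pair(c, pair(c, c)), c), pair(c, c)))), pair(c, g(c, c)))   [R3 at ε]
2. f(pair(c, pair(c, f(g(pair(c, pair(c, c)), c), pair(c, c)))), pair(c, g(c, c)))  →  f(pair(c, pair(c, f(pair(c, pair(c, c)), pair(c, c)))), pair(c, g(c, c)))   [R3 at 1.2.2.1]
3. f(pair(c, pair(c, f(pair(c, pair(c, c)), pair(c, c)))), pair(c, g(c, c)))  →  f(pair(c, pair(c, c)), pair(c, g(c, c)))   [R5 at 1.2.2]
4. f(pair(c, pair(c, c)), pair(c, g(c, c)))  →  c   [R5 at ε]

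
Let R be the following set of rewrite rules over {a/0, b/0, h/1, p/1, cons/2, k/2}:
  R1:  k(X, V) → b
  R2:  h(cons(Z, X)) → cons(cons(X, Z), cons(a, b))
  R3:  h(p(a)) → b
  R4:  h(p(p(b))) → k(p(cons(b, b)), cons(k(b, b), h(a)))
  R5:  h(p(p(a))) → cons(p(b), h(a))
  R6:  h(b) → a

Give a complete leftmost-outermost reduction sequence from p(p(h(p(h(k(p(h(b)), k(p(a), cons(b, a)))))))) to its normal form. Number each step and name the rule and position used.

p(p(b))

1. p(p(h(p(h(k(p(h(b)), k(p(a), cons(b, a))))))))  →  p(p(h(p(h(b)))))   [R1 at 1.1.1.1.1]
2. p(p(h(p(h(b)))))  →  p(p(h(p(a))))   [R6 at 1.1.1.1]
3. p(p(h(p(a))))  →  p(p(b))   [R3 at 1.1]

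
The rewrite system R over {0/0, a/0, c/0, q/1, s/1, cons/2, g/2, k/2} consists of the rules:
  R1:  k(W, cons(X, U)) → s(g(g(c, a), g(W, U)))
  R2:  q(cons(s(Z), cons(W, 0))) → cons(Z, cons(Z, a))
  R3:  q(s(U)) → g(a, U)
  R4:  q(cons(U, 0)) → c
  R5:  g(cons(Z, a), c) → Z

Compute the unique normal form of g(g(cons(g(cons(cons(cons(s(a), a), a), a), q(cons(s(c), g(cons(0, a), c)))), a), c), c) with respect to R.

cons(s(a), a)

1. g(g(cons(g(cons(cons(cons(s(a), a), a), a), q(cons(s(c), g(cons(0, a), c)))), a), c), c)  →  g(g(cons(cons(cons(s(a), a), a), a), q(cons(s(c), g(cons(0, a), c)))), c)   [R5 at 1]
2. g(g(cons(cons(cons(s(a), a), a), a), q(cons(s(c), g(cons(0, a), c)))), c)  →  g(g(cons(cons(cons(s(a), a), a), a), q(cons(s(c), 0))), c)   [R5 at 1.2.1.2]
3. g(g(cons(cons(cons(s(a), a), a), a), q(cons(s(c), 0))), c)  →  g(g(cons(cons(cons(s(a), a), a), a), c), c)   [R4 at 1.2]
4. g(g(cons(cons(cons(s(a), a), a), a), c), c)  →  g(cons(cons(s(a), a), a), c)   [R5 at 1]
5. g(cons(cons(s(a), a), a), c)  →  cons(s(a), a)   [R5 at ε]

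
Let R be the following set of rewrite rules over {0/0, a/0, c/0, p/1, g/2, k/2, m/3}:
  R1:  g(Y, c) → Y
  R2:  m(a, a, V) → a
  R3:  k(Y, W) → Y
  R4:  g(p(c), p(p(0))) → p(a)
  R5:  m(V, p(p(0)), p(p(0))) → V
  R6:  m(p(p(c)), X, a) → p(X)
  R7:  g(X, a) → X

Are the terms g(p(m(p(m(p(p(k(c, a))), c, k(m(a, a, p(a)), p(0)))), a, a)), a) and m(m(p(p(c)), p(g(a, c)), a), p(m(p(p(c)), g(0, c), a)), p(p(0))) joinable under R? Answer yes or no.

yes — NF(t₁) = p(p(a)), NF(t₂) = p(p(a))

Reduce t₁ = g(p(m(p(m(p(p(k(c, a))), c, k(m(a, a, p(a)), p(0)))), a, a)), a):
1. g(p(m(p(m(p(p(k(c, a))), c, k(m(a, a, p(a)), p(0)))), a, a)), a)  →  p(m(p(m(p(p(k(c, a))), c, k(m(a, a, p(a)), p(0)))), a, a))   [R7 at ε]
2. p(m(p(m(p(p(k(c, a))), c, k(m(a, a, p(a)), p(0)))), a, a))  →  p(m(p(m(p(p(c)), c, k(m(a, a, p(a)), p(0)))), a, a))   [R3 at 1.1.1.1.1.1]
3. p(m(p(m(p(p(c)), c, k(m(a, a, p(a)), p(0)))), a, a))  →  p(m(p(m(p(p(c)), c, m(a, a, p(a)))), a, a))   [R3 at 1.1.1.3]
4. p(m(p(m(p(p(c)), c, m(a, a, p(a)))), a, a))  →  p(m(p(m(p(p(c)), c, a)), a, a))   [R2 at 1.1.1.3]
5. p(m(p(m(p(p(c)), c, a)), a, a))  →  p(m(p(p(c)), a, a))   [R6 at 1.1.1]
6. p(m(p(p(c)), a, a))  →  p(p(a))   [R6 at 1]

Reduce t₂ = m(m(p(p(c)), p(g(a, c)), a), p(m(p(p(c)), g(0, c), a)), p(p(0))):
1. m(m(p(p(c)), p(g(a, c)), a), p(m(p(p(c)), g(0, c), a)), p(p(0)))  →  m(p(p(g(a, c))), p(m(p(p(c)), g(0, c), a)), p(p(0)))   [R6 at 1]
2. m(p(p(g(a, c))), p(m(p(p(c)), g(0, c), a)), p(p(0)))  →  m(p(p(a)), p(m(p(p(c)), g(0, c), a)), p(p(0)))   [R1 at 1.1.1]
3. m(p(p(a)), p(m(p(p(c)), g(0, c), a)), p(p(0)))  →  m(p(p(a)), p(p(g(0, c))), p(p(0)))   [R6 at 2.1]
4. m(p(p(a)), p(p(g(0, c))), p(p(0)))  →  m(p(p(a)), p(p(0)), p(p(0)))   [R1 at 2.1.1]
5. m(p(p(a)), p(p(0)), p(p(0)))  →  p(p(a))   [R5 at ε]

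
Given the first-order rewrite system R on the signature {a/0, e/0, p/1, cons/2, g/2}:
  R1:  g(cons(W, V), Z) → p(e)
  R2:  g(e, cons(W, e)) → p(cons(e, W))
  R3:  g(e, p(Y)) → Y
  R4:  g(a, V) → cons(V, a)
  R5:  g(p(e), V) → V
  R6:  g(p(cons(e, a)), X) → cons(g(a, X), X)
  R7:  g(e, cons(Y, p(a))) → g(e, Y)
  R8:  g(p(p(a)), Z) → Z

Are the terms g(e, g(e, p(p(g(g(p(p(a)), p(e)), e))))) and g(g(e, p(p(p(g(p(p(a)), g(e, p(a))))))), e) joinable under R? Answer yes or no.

Reduce t₁ = g(e, g(e, p(p(g(g(p(p(a)), p(e)), e))))):
1. g(e, g(e, p(p(g(g(p(p(a)), p(e)), e)))))  →  g(e, p(g(g(p(p(a)), p(e)), e)))   [R3 at 2]
2. g(e, p(g(g(p(p(a)), p(e)), e)))  →  g(g(p(p(a)), p(e)), e)   [R3 at ε]
3. g(g(p(p(a)), p(e)), e)  →  g(p(e), e)   [R8 at 1]
4. g(p(e), e)  →  e   [R5 at ε]

Reduce t₂ = g(g(e, p(p(p(g(p(p(a)), g(e, p(a))))))), e):
1. g(g(e, p(p(p(g(p(p(a)), g(e, p(a))))))), e)  →  g(p(p(g(p(p(a)), g(e, p(a))))), e)   [R3 at 1]
2. g(p(p(g(p(p(a)), g(e, p(a))))), e)  →  g(p(p(g(e, p(a)))), e)   [R8 at 1.1.1]
3. g(p(p(g(e, p(a)))), e)  →  g(p(p(a)), e)   [R3 at 1.1.1]
4. g(p(p(a)), e)  →  e   [R8 at ε]

yes — NF(t₁) = e, NF(t₂) = e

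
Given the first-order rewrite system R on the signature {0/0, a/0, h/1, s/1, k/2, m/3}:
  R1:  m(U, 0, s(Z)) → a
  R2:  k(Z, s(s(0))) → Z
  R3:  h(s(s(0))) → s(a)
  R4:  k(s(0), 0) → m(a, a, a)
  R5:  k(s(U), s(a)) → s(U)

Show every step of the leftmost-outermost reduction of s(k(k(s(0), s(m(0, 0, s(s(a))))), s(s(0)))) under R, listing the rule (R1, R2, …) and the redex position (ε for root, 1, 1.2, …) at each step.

1. s(k(k(s(0), s(m(0, 0, s(s(a))))), s(s(0))))  →  s(k(s(0), s(m(0, 0, s(s(a))))))   [R2 at 1]
2. s(k(s(0), s(m(0, 0, s(s(a))))))  →  s(k(s(0), s(a)))   [R1 at 1.2.1]
3. s(k(s(0), s(a)))  →  s(s(0))   [R5 at 1]

s(s(0))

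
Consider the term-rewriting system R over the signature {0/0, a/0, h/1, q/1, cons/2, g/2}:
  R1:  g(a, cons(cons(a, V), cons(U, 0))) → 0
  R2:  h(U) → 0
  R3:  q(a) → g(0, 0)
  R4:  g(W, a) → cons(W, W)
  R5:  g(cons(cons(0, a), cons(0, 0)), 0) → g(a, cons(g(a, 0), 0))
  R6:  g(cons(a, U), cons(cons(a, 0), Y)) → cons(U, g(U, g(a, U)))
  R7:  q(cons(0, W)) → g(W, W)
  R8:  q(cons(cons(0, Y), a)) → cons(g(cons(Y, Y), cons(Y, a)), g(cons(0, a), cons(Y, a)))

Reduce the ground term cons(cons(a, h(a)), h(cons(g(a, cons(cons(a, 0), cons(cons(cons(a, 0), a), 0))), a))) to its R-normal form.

1. cons(cons(a, h(a)), h(cons(g(a, cons(cons(a, 0), cons(cons(cons(a, 0), a), 0))), a)))  →  cons(cons(a, 0), h(cons(g(a, cons(cons(a, 0), cons(cons(cons(a, 0), a), 0))), a)))   [R2 at 1.2]
2. cons(cons(a, 0), h(cons(g(a, cons(cons(a, 0), cons(cons(cons(a, 0), a), 0))), a)))  →  cons(cons(a, 0), 0)   [R2 at 2]

cons(cons(a, 0), 0)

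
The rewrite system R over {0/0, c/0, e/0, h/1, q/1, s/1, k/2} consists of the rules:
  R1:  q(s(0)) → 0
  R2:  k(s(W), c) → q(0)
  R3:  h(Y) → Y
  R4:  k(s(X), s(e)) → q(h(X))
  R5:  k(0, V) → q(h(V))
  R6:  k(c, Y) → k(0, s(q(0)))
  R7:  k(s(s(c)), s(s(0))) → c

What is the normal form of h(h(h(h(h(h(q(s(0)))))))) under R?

0

1. h(h(h(h(h(h(q(s(0))))))))  →  h(h(h(h(h(q(s(0)))))))   [R3 at ε]
2. h(h(h(h(h(q(s(0)))))))  →  h(h(h(h(q(s(0))))))   [R3 at ε]
3. h(h(h(h(q(s(0))))))  →  h(h(h(q(s(0)))))   [R3 at ε]
4. h(h(h(q(s(0)))))  →  h(h(q(s(0))))   [R3 at ε]
5. h(h(q(s(0))))  →  h(q(s(0)))   [R3 at ε]
6. h(q(s(0)))  →  q(s(0))   [R3 at ε]
7. q(s(0))  →  0   [R1 at ε]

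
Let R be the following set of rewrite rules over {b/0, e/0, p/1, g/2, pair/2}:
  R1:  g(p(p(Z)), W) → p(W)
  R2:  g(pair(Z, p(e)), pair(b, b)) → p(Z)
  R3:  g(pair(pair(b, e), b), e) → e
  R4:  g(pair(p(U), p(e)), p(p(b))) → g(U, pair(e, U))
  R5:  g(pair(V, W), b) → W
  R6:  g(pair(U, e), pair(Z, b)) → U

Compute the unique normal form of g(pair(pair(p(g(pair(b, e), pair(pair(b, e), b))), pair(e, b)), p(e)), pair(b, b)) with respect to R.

p(pair(p(b), pair(e, b)))

1. g(pair(pair(p(g(pair(b, e), pair(pair(b, e), b))), pair(e, b)), p(e)), pair(b, b))  →  p(pair(p(g(pair(b, e), pair(pair(b, e), b))), pair(e, b)))   [R2 at ε]
2. p(pair(p(g(pair(b, e), pair(pair(b, e), b))), pair(e, b)))  →  p(pair(p(b), pair(e, b)))   [R6 at 1.1.1]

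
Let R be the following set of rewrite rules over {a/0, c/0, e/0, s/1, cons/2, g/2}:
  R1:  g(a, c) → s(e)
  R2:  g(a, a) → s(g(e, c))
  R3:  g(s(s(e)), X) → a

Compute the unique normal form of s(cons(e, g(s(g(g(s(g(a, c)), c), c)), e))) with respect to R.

1. s(cons(e, g(s(g(g(s(g(a, c)), c), c)), e)))  →  s(cons(e, g(s(g(g(s(s(e)), c), c)), e)))   [R1 at 1.2.1.1.1.1.1]
2. s(cons(e, g(s(g(g(s(s(e)), c), c)), e)))  →  s(cons(e, g(s(g(a, c)), e)))   [R3 at 1.2.1.1.1]
3. s(cons(e, g(s(g(a, c)), e)))  →  s(cons(e, g(s(s(e)), e)))   [R1 at 1.2.1.1]
4. s(cons(e, g(s(s(e)), e)))  →  s(cons(e, a))   [R3 at 1.2]

s(cons(e, a))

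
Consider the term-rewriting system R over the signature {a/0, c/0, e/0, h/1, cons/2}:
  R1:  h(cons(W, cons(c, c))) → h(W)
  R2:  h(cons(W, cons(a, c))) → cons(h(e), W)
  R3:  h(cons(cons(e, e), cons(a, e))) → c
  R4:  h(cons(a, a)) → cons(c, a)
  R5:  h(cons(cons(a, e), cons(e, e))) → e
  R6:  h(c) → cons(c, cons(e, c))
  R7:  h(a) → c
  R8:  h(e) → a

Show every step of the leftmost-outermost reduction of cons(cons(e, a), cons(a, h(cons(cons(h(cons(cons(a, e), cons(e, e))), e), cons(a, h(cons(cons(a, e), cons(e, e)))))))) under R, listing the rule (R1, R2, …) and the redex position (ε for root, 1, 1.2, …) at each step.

cons(cons(e, a), cons(a, c))

1. cons(cons(e, a), cons(a, h(cons(cons(h(cons(cons(a, e), cons(e, e))), e), cons(a, h(cons(cons(a, e), cons(e, e))))))))  →  cons(cons(e, a), cons(a, h(cons(cons(e, e), cons(a, h(cons(cons(a, e), cons(e, e))))))))   [R5 at 2.2.1.1.1]
2. cons(cons(e, a), cons(a, h(cons(cons(e, e), cons(a, h(cons(cons(a, e), cons(e, e))))))))  →  cons(cons(e, a), cons(a, h(cons(cons(e, e), cons(a, e)))))   [R5 at 2.2.1.2.2]
3. cons(cons(e, a), cons(a, h(cons(cons(e, e), cons(a, e)))))  →  cons(cons(e, a), cons(a, c))   [R3 at 2.2]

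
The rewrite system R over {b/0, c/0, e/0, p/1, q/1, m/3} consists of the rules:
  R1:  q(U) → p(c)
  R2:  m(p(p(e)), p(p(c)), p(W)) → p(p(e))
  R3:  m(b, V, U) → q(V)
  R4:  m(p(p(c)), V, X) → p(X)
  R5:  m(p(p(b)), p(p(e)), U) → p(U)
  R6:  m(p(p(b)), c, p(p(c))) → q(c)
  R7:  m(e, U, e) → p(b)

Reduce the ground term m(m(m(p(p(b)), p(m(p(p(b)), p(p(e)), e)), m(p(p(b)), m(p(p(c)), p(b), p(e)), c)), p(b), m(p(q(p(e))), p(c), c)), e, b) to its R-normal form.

1. m(m(m(p(p(b)), p(m(p(p(b)), p(p(e)), e)), m(p(p(b)), m(p(p(c)), p(b), p(e)), c)), p(b), m(p(q(p(e))), p(c), c)), e, b)  →  m(m(m(p(p(b)), p(p(e)), m(p(p(b)), m(p(p(c)), p(b), p(e)), c)), p(b), m(p(q(p(e))), p(c), c)), e, b)   [R5 at 1.1.2.1]
2. m(m(m(p(p(b)), p(p(e)), m(p(p(b)), m(p(p(c)), p(b), p(e)), c)), p(b), m(p(q(p(e))), p(c), c)), e, b)  →  m(m(p(m(p(p(b)), m(p(p(c)), p(b), p(e)), c)), p(b), m(p(q(p(e))), p(c), c)), e, b)   [R5 at 1.1]
3. m(m(p(m(p(p(b)), m(p(p(c)), p(b), p(e)), c)), p(b), m(p(q(p(e))), p(c), c)), e, b)  →  m(m(p(m(p(p(b)), p(p(e)), c)), p(b), m(p(q(p(e))), p(c), c)), e, b)   [R4 at 1.1.1.2]
4. m(m(p(m(p(p(b)), p(p(e)), c)), p(b), m(p(q(p(e))), p(c), c)), e, b)  →  m(m(p(p(c)), p(b), m(p(q(p(e))), p(c), c)), e, b)   [R5 at 1.1.1]
5. m(m(p(p(c)), p(b), m(p(q(p(e))), p(c), c)), e, b)  →  m(p(m(p(q(p(e))), p(c), c)), e, b)   [R4 at 1]
6. m(p(m(p(q(p(e))), p(c), c)), e, b)  →  m(p(m(p(p(c)), p(c), c)), e, b)   [R1 at 1.1.1.1]
7. m(p(m(p(p(c)), p(c), c)), e, b)  →  m(p(p(c)), e, b)   [R4 at 1.1]
8. m(p(p(c)), e, b)  →  p(b)   [R4 at ε]

p(b)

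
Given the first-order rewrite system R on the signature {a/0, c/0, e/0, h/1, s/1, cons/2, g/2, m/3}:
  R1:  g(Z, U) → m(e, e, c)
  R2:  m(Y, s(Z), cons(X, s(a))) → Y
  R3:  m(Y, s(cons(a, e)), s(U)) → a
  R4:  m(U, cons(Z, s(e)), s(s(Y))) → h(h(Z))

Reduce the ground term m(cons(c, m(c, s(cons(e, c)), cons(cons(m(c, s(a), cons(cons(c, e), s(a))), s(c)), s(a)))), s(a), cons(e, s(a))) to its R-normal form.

cons(c, c)

1. m(cons(c, m(c, s(cons(e, c)), cons(cons(m(c, s(a), cons(cons(c, e), s(a))), s(c)), s(a)))), s(a), cons(e, s(a)))  →  cons(c, m(c, s(cons(e, c)), cons(cons(m(c, s(a), cons(cons(c, e), s(a))), s(c)), s(a))))   [R2 at ε]
2. cons(c, m(c, s(cons(e, c)), cons(cons(m(c, s(a), cons(cons(c, e), s(a))), s(c)), s(a))))  →  cons(c, c)   [R2 at 2]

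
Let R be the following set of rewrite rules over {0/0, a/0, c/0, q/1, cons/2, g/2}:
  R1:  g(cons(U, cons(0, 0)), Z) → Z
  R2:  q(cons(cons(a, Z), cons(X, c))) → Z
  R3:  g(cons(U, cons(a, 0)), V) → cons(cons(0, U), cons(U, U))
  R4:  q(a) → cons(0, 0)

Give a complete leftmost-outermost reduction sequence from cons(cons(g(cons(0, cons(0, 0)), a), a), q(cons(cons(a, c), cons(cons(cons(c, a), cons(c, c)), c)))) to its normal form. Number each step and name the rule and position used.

cons(cons(a, a), c)

1. cons(cons(g(cons(0, cons(0, 0)), a), a), q(cons(cons(a, c), cons(cons(cons(c, a), cons(c, c)), c))))  →  cons(cons(a, a), q(cons(cons(a, c), cons(cons(cons(c, a), cons(c, c)), c))))   [R1 at 1.1]
2. cons(cons(a, a), q(cons(cons(a, c), cons(cons(cons(c, a), cons(c, c)), c))))  →  cons(cons(a, a), c)   [R2 at 2]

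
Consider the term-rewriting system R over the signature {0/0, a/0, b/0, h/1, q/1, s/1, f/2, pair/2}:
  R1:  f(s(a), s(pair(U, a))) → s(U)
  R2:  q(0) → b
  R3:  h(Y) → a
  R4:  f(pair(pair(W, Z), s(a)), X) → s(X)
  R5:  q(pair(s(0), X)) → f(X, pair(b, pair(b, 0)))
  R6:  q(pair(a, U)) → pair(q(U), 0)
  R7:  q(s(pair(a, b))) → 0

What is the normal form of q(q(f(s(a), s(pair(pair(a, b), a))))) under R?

1. q(q(f(s(a), s(pair(pair(a, b), a)))))  →  q(q(s(pair(a, b))))   [R1 at 1.1]
2. q(q(s(pair(a, b))))  →  q(0)   [R7 at 1]
3. q(0)  →  b   [R2 at ε]

b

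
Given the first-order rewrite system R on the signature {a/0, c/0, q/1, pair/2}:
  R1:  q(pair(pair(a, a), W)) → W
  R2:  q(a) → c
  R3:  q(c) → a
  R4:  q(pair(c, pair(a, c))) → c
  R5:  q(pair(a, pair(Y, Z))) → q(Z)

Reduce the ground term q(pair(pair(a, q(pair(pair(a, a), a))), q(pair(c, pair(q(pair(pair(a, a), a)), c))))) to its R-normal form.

c

1. q(pair(pair(a, q(pair(pair(a, a), a))), q(pair(c, pair(q(pair(pair(a, a), a)), c)))))  →  q(pair(pair(a, a), q(pair(c, pair(q(pair(pair(a, a), a)), c)))))   [R1 at 1.1.2]
2. q(pair(pair(a, a), q(pair(c, pair(q(pair(pair(a, a), a)), c)))))  →  q(pair(c, pair(q(pair(pair(a, a), a)), c)))   [R1 at ε]
3. q(pair(c, pair(q(pair(pair(a, a), a)), c)))  →  q(pair(c, pair(a, c)))   [R1 at 1.2.1]
4. q(pair(c, pair(a, c)))  →  c   [R4 at ε]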